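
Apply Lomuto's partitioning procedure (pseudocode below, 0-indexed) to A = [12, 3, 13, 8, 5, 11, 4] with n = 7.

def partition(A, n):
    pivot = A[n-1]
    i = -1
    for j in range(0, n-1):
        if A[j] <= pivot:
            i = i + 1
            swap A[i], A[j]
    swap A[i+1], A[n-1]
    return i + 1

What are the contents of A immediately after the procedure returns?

pivot=4, i=-1
j=0: 12>4, skip
j=1: 3≤4, i=0, swap(0,1) ⇒ [3, 12, 13, 8, 5, 11, 4]
j=2: 13>4, skip
j=3: 8>4, skip
j=4: 5>4, skip
j=5: 11>4, skip
swap(1,6) ⇒ [3, 4, 13, 8, 5, 11, 12]; return 1

[3, 4, 13, 8, 5, 11, 12]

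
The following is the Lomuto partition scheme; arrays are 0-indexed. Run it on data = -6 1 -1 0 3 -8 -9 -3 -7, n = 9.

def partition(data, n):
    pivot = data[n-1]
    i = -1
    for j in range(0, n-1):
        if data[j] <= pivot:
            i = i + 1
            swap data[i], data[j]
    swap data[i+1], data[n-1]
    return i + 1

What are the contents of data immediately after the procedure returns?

pivot=-7, i=-1
j=0: -6>-7, skip
j=1: 1>-7, skip
j=2: -1>-7, skip
j=3: 0>-7, skip
j=4: 3>-7, skip
j=5: -8≤-7, i=0, swap(0,5) ⇒ -8 1 -1 0 3 -6 -9 -3 -7
j=6: -9≤-7, i=1, swap(1,6) ⇒ -8 -9 -1 0 3 -6 1 -3 -7
j=7: -3>-7, skip
swap(2,8) ⇒ -8 -9 -7 0 3 -6 1 -3 -1; return 2

-8 -9 -7 0 3 -6 1 -3 -1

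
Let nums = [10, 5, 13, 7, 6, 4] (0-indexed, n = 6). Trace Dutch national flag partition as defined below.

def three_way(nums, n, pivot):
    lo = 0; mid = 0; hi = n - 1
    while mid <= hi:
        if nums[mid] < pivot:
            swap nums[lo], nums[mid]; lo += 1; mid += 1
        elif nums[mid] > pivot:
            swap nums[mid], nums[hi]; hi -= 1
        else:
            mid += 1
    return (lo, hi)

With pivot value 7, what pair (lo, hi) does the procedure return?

(3, 3)

pivot = 7; lo=0, mid=0, hi=5
nums[mid]=10>7: swap nums[0],nums[5]; hi=4 → [4, 5, 13, 7, 6, 10]
nums[mid]=4<7: swap nums[0],nums[0]; lo=1,mid=1 → [4, 5, 13, 7, 6, 10]
nums[mid]=5<7: swap nums[1],nums[1]; lo=2,mid=2 → [4, 5, 13, 7, 6, 10]
nums[mid]=13>7: swap nums[2],nums[4]; hi=3 → [4, 5, 6, 7, 13, 10]
nums[mid]=6<7: swap nums[2],nums[2]; lo=3,mid=3 → [4, 5, 6, 7, 13, 10]
nums[mid]=7=7: mid=4
end: lo=3, hi=3; nums = [4, 5, 6, 7, 13, 10]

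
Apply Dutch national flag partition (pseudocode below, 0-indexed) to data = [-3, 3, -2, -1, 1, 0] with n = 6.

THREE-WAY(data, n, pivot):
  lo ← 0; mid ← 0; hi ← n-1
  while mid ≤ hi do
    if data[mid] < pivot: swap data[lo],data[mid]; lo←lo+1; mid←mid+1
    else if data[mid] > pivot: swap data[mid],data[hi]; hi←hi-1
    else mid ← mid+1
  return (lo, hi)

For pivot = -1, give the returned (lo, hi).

lo=0 mid=0 hi=5
-3<-1: swap(0,0), lo=1 mid=1 ⇒ [-3, 3, -2, -1, 1, 0]
3>-1: swap(1,5), hi=4 ⇒ [-3, 0, -2, -1, 1, 3]
0>-1: swap(1,4), hi=3 ⇒ [-3, 1, -2, -1, 0, 3]
1>-1: swap(1,3), hi=2 ⇒ [-3, -1, -2, 1, 0, 3]
-1=-1: mid=2
-2<-1: swap(1,2), lo=2 mid=3 ⇒ [-3, -2, -1, 1, 0, 3]
done. lo=2 hi=2; data=[-3, -2, -1, 1, 0, 3]

(2, 2)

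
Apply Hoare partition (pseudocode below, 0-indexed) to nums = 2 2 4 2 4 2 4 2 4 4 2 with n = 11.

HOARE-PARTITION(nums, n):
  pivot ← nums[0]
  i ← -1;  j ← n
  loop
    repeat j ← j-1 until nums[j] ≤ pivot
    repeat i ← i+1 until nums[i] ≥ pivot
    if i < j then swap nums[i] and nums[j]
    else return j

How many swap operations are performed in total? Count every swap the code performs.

3

pivot = nums[0] = 2; i = -1, j = 11
j→10 (nums[10]=2≤2), i→0 (nums[0]=2≥2); i<j, swap → 2 2 4 2 4 2 4 2 4 4 2
j→7 (nums[7]=2≤2), i→1 (nums[1]=2≥2); i<j, swap → 2 2 4 2 4 2 4 2 4 4 2
j→5 (nums[5]=2≤2), i→2 (nums[2]=4≥2); i<j, swap → 2 2 2 2 4 4 4 2 4 4 2
j→3, i→3; i≥j, return j=3. nums = 2 2 2 2 4 4 4 2 4 4 2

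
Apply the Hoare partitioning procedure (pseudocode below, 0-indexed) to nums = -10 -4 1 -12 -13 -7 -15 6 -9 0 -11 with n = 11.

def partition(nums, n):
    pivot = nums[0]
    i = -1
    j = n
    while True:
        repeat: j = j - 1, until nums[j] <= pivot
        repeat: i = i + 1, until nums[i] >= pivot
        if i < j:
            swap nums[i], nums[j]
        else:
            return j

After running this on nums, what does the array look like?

pivot=-10
j stops at 10 (-11), i stops at 0 (-10); swap ⇒ -11 -4 1 -12 -13 -7 -15 6 -9 0 -10
j stops at 6 (-15), i stops at 1 (-4); swap ⇒ -11 -15 1 -12 -13 -7 -4 6 -9 0 -10
j stops at 4 (-13), i stops at 2 (1); swap ⇒ -11 -15 -13 -12 1 -7 -4 6 -9 0 -10
j stops at 3, i stops at 4; i≥j ⇒ return 3. nums=-11 -15 -13 -12 1 -7 -4 6 -9 0 -10

-11 -15 -13 -12 1 -7 -4 6 -9 0 -10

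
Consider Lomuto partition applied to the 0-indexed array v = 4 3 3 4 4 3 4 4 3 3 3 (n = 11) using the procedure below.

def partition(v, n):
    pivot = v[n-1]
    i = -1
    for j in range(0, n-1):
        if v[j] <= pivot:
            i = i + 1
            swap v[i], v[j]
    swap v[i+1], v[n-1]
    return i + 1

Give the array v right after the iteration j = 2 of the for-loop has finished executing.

pivot = v[10] = 3; i = -1
j=0: v[0]=4 > 3 → no swap
j=1: v[1]=3 ≤ 3 → i=0, swap v[0],v[1] → 3 4 3 4 4 3 4 4 3 3 3
j=2: v[2]=3 ≤ 3 → i=1, swap v[1],v[2] → 3 3 4 4 4 3 4 4 3 3 3
(after j=2) v = 3 3 4 4 4 3 4 4 3 3 3

3 3 4 4 4 3 4 4 3 3 3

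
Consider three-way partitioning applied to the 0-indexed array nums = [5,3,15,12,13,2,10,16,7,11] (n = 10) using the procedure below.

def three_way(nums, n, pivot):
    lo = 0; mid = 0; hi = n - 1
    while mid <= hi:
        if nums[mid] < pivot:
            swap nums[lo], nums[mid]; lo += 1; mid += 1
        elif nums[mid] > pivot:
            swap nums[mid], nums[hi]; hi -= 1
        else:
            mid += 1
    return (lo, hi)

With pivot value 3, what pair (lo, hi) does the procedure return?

(1, 1)

lo=0 mid=0 hi=9
5>3: swap(0,9), hi=8 ⇒ [11,3,15,12,13,2,10,16,7,5]
11>3: swap(0,8), hi=7 ⇒ [7,3,15,12,13,2,10,16,11,5]
7>3: swap(0,7), hi=6 ⇒ [16,3,15,12,13,2,10,7,11,5]
16>3: swap(0,6), hi=5 ⇒ [10,3,15,12,13,2,16,7,11,5]
10>3: swap(0,5), hi=4 ⇒ [2,3,15,12,13,10,16,7,11,5]
2<3: swap(0,0), lo=1 mid=1 ⇒ [2,3,15,12,13,10,16,7,11,5]
3=3: mid=2
15>3: swap(2,4), hi=3 ⇒ [2,3,13,12,15,10,16,7,11,5]
13>3: swap(2,3), hi=2 ⇒ [2,3,12,13,15,10,16,7,11,5]
12>3: swap(2,2), hi=1 ⇒ [2,3,12,13,15,10,16,7,11,5]
done. lo=1 hi=1; nums=[2,3,12,13,15,10,16,7,11,5]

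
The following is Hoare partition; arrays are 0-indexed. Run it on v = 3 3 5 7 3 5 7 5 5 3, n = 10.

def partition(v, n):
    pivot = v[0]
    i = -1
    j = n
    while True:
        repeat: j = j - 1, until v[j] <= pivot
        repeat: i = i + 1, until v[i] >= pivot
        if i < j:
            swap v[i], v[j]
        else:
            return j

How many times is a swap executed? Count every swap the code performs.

pivot = v[0] = 3; i = -1, j = 10
j→9 (v[9]=3≤3), i→0 (v[0]=3≥3); i<j, swap → 3 3 5 7 3 5 7 5 5 3
j→4 (v[4]=3≤3), i→1 (v[1]=3≥3); i<j, swap → 3 3 5 7 3 5 7 5 5 3
j→1, i→2; i≥j, return j=1. v = 3 3 5 7 3 5 7 5 5 3

2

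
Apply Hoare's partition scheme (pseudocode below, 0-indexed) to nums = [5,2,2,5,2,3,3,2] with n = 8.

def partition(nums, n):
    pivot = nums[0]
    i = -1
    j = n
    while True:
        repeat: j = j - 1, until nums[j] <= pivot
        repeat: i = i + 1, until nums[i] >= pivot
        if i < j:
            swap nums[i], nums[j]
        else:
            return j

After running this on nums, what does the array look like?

pivot=5
j stops at 7 (2), i stops at 0 (5); swap ⇒ [2,2,2,5,2,3,3,5]
j stops at 6 (3), i stops at 3 (5); swap ⇒ [2,2,2,3,2,3,5,5]
j stops at 5, i stops at 6; i≥j ⇒ return 5. nums=[2,2,2,3,2,3,5,5]

[2,2,2,3,2,3,5,5]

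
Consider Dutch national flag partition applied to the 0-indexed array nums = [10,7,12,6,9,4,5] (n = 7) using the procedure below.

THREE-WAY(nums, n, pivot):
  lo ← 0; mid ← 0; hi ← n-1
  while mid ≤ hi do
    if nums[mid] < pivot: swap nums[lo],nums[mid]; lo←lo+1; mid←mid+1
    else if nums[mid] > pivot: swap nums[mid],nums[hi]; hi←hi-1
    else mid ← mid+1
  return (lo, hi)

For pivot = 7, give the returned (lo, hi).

(3, 3)

lo=0 mid=0 hi=6
10>7: swap(0,6), hi=5 ⇒ [5,7,12,6,9,4,10]
5<7: swap(0,0), lo=1 mid=1 ⇒ [5,7,12,6,9,4,10]
7=7: mid=2
12>7: swap(2,5), hi=4 ⇒ [5,7,4,6,9,12,10]
4<7: swap(1,2), lo=2 mid=3 ⇒ [5,4,7,6,9,12,10]
6<7: swap(2,3), lo=3 mid=4 ⇒ [5,4,6,7,9,12,10]
9>7: swap(4,4), hi=3 ⇒ [5,4,6,7,9,12,10]
done. lo=3 hi=3; nums=[5,4,6,7,9,12,10]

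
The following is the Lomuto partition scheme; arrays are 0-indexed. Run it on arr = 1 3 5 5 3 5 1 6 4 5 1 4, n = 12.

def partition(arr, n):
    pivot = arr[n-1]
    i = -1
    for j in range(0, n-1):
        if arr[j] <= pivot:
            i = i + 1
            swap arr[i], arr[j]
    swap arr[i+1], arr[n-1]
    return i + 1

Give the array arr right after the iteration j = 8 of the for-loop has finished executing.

pivot=4, i=-1
j=0: 1≤4, i=0, swap(0,0) ⇒ 1 3 5 5 3 5 1 6 4 5 1 4
j=1: 3≤4, i=1, swap(1,1) ⇒ 1 3 5 5 3 5 1 6 4 5 1 4
j=2: 5>4, skip
j=3: 5>4, skip
j=4: 3≤4, i=2, swap(2,4) ⇒ 1 3 3 5 5 5 1 6 4 5 1 4
j=5: 5>4, skip
j=6: 1≤4, i=3, swap(3,6) ⇒ 1 3 3 1 5 5 5 6 4 5 1 4
j=7: 6>4, skip
j=8: 4≤4, i=4, swap(4,8) ⇒ 1 3 3 1 4 5 5 6 5 5 1 4
(after j=8) arr = 1 3 3 1 4 5 5 6 5 5 1 4

1 3 3 1 4 5 5 6 5 5 1 4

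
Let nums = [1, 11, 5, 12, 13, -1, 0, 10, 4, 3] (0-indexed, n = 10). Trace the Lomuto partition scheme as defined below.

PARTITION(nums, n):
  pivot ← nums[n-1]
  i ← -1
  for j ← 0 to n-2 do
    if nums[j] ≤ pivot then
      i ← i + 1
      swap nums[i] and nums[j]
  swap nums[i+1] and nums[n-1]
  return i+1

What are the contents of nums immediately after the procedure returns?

[1, -1, 0, 3, 13, 11, 5, 10, 4, 12]

pivot = nums[9] = 3; i = -1
j=0: nums[0]=1 ≤ 3 → i=0, swap nums[0],nums[0] (no change) → [1, 11, 5, 12, 13, -1, 0, 10, 4, 3]
j=1: nums[1]=11 > 3 → no swap
j=2: nums[2]=5 > 3 → no swap
j=3: nums[3]=12 > 3 → no swap
j=4: nums[4]=13 > 3 → no swap
j=5: nums[5]=-1 ≤ 3 → i=1, swap nums[1],nums[5] → [1, -1, 5, 12, 13, 11, 0, 10, 4, 3]
j=6: nums[6]=0 ≤ 3 → i=2, swap nums[2],nums[6] → [1, -1, 0, 12, 13, 11, 5, 10, 4, 3]
j=7: nums[7]=10 > 3 → no swap
j=8: nums[8]=4 > 3 → no swap
final swap nums[3],nums[9] → [1, -1, 0, 3, 13, 11, 5, 10, 4, 12]; return 3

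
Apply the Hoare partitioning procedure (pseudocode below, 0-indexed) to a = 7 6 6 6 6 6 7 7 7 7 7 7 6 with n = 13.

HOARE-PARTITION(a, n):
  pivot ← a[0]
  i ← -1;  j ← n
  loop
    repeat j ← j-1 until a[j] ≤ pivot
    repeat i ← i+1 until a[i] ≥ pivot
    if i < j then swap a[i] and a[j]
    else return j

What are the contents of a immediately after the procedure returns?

6 6 6 6 6 6 7 7 7 7 7 7 7

pivot=7
j stops at 12 (6), i stops at 0 (7); swap ⇒ 6 6 6 6 6 6 7 7 7 7 7 7 7
j stops at 11 (7), i stops at 6 (7); swap ⇒ 6 6 6 6 6 6 7 7 7 7 7 7 7
j stops at 10 (7), i stops at 7 (7); swap ⇒ 6 6 6 6 6 6 7 7 7 7 7 7 7
j stops at 9 (7), i stops at 8 (7); swap ⇒ 6 6 6 6 6 6 7 7 7 7 7 7 7
j stops at 8, i stops at 9; i≥j ⇒ return 8. a=6 6 6 6 6 6 7 7 7 7 7 7 7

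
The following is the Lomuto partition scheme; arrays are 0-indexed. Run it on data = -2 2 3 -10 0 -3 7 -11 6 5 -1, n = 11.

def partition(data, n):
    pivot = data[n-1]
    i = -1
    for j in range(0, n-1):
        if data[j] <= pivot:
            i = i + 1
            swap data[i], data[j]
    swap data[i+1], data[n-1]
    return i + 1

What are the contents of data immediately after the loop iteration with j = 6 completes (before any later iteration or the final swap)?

pivot = data[10] = -1; i = -1
j=0: data[0]=-2 ≤ -1 → i=0, swap data[0],data[0] (no change) → -2 2 3 -10 0 -3 7 -11 6 5 -1
j=1: data[1]=2 > -1 → no swap
j=2: data[2]=3 > -1 → no swap
j=3: data[3]=-10 ≤ -1 → i=1, swap data[1],data[3] → -2 -10 3 2 0 -3 7 -11 6 5 -1
j=4: data[4]=0 > -1 → no swap
j=5: data[5]=-3 ≤ -1 → i=2, swap data[2],data[5] → -2 -10 -3 2 0 3 7 -11 6 5 -1
j=6: data[6]=7 > -1 → no swap
(after j=6) data = -2 -10 -3 2 0 3 7 -11 6 5 -1

-2 -10 -3 2 0 3 7 -11 6 5 -1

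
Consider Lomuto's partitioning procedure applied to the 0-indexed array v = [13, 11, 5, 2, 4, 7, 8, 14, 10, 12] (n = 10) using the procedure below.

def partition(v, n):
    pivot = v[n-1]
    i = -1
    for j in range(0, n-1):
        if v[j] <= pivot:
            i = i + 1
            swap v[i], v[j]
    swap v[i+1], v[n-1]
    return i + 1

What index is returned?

pivot=12, i=-1
j=0: 13>12, skip
j=1: 11≤12, i=0, swap(0,1) ⇒ [11, 13, 5, 2, 4, 7, 8, 14, 10, 12]
j=2: 5≤12, i=1, swap(1,2) ⇒ [11, 5, 13, 2, 4, 7, 8, 14, 10, 12]
j=3: 2≤12, i=2, swap(2,3) ⇒ [11, 5, 2, 13, 4, 7, 8, 14, 10, 12]
j=4: 4≤12, i=3, swap(3,4) ⇒ [11, 5, 2, 4, 13, 7, 8, 14, 10, 12]
j=5: 7≤12, i=4, swap(4,5) ⇒ [11, 5, 2, 4, 7, 13, 8, 14, 10, 12]
j=6: 8≤12, i=5, swap(5,6) ⇒ [11, 5, 2, 4, 7, 8, 13, 14, 10, 12]
j=7: 14>12, skip
j=8: 10≤12, i=6, swap(6,8) ⇒ [11, 5, 2, 4, 7, 8, 10, 14, 13, 12]
swap(7,9) ⇒ [11, 5, 2, 4, 7, 8, 10, 12, 13, 14]; return 7

7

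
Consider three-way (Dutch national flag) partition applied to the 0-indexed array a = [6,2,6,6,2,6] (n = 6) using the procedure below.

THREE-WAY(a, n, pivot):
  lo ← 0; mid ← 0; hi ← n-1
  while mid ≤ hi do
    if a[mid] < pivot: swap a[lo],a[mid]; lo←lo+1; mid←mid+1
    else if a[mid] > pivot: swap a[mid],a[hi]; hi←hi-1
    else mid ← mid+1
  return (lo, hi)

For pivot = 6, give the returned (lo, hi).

pivot = 6; lo=0, mid=0, hi=5
a[mid]=6=6: mid=1
a[mid]=2<6: swap a[0],a[1]; lo=1,mid=2 → [2,6,6,6,2,6]
a[mid]=6=6: mid=3
a[mid]=6=6: mid=4
a[mid]=2<6: swap a[1],a[4]; lo=2,mid=5 → [2,2,6,6,6,6]
a[mid]=6=6: mid=6
end: lo=2, hi=5; a = [2,2,6,6,6,6]

(2, 5)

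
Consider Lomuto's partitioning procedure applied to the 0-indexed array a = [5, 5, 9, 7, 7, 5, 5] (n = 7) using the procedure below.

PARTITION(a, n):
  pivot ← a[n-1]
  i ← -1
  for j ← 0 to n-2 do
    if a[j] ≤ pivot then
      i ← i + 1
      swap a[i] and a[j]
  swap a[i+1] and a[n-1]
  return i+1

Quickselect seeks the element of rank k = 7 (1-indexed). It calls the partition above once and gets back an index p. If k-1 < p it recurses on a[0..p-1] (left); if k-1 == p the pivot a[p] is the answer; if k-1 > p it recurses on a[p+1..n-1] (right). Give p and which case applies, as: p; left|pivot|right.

pivot=5, i=-1
j=0: 5≤5, i=0, swap(0,0) ⇒ [5, 5, 9, 7, 7, 5, 5]
j=1: 5≤5, i=1, swap(1,1) ⇒ [5, 5, 9, 7, 7, 5, 5]
j=2: 9>5, skip
j=3: 7>5, skip
j=4: 7>5, skip
j=5: 5≤5, i=2, swap(2,5) ⇒ [5, 5, 5, 7, 7, 9, 5]
swap(3,6) ⇒ [5, 5, 5, 5, 7, 9, 7]; return 3
p = 3; k-1 = 6 > 3 ⇒ right

3; right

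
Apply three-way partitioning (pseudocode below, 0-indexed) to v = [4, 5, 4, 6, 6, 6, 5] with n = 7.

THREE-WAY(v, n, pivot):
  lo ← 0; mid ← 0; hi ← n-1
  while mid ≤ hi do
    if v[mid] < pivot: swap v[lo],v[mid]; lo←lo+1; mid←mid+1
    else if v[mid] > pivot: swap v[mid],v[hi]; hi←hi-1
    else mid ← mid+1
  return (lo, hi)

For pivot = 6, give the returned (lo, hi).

(4, 6)

pivot = 6; lo=0, mid=0, hi=6
v[mid]=4<6: swap v[0],v[0]; lo=1,mid=1 → [4, 5, 4, 6, 6, 6, 5]
v[mid]=5<6: swap v[1],v[1]; lo=2,mid=2 → [4, 5, 4, 6, 6, 6, 5]
v[mid]=4<6: swap v[2],v[2]; lo=3,mid=3 → [4, 5, 4, 6, 6, 6, 5]
v[mid]=6=6: mid=4
v[mid]=6=6: mid=5
v[mid]=6=6: mid=6
v[mid]=5<6: swap v[3],v[6]; lo=4,mid=7 → [4, 5, 4, 5, 6, 6, 6]
end: lo=4, hi=6; v = [4, 5, 4, 5, 6, 6, 6]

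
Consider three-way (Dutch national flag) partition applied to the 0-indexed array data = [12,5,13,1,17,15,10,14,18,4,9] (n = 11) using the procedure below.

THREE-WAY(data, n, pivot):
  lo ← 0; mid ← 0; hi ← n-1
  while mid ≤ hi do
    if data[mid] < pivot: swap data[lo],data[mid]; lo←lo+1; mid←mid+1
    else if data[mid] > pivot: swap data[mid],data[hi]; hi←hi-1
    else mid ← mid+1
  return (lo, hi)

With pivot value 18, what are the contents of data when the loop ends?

lo=0 mid=0 hi=10
12<18: swap(0,0), lo=1 mid=1 ⇒ [12,5,13,1,17,15,10,14,18,4,9]
5<18: swap(1,1), lo=2 mid=2 ⇒ [12,5,13,1,17,15,10,14,18,4,9]
13<18: swap(2,2), lo=3 mid=3 ⇒ [12,5,13,1,17,15,10,14,18,4,9]
1<18: swap(3,3), lo=4 mid=4 ⇒ [12,5,13,1,17,15,10,14,18,4,9]
17<18: swap(4,4), lo=5 mid=5 ⇒ [12,5,13,1,17,15,10,14,18,4,9]
15<18: swap(5,5), lo=6 mid=6 ⇒ [12,5,13,1,17,15,10,14,18,4,9]
10<18: swap(6,6), lo=7 mid=7 ⇒ [12,5,13,1,17,15,10,14,18,4,9]
14<18: swap(7,7), lo=8 mid=8 ⇒ [12,5,13,1,17,15,10,14,18,4,9]
18=18: mid=9
4<18: swap(8,9), lo=9 mid=10 ⇒ [12,5,13,1,17,15,10,14,4,18,9]
9<18: swap(9,10), lo=10 mid=11 ⇒ [12,5,13,1,17,15,10,14,4,9,18]
done. lo=10 hi=10; data=[12,5,13,1,17,15,10,14,4,9,18]

[12,5,13,1,17,15,10,14,4,9,18]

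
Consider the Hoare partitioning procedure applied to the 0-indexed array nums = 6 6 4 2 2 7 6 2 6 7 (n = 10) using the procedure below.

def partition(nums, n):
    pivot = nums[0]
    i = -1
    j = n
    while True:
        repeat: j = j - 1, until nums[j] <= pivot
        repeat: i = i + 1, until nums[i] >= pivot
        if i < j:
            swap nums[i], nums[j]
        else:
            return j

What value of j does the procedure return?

5

pivot = nums[0] = 6; i = -1, j = 10
j→8 (nums[8]=6≤6), i→0 (nums[0]=6≥6); i<j, swap → 6 6 4 2 2 7 6 2 6 7
j→7 (nums[7]=2≤6), i→1 (nums[1]=6≥6); i<j, swap → 6 2 4 2 2 7 6 6 6 7
j→6 (nums[6]=6≤6), i→5 (nums[5]=7≥6); i<j, swap → 6 2 4 2 2 6 7 6 6 7
j→5, i→6; i≥j, return j=5. nums = 6 2 4 2 2 6 7 6 6 7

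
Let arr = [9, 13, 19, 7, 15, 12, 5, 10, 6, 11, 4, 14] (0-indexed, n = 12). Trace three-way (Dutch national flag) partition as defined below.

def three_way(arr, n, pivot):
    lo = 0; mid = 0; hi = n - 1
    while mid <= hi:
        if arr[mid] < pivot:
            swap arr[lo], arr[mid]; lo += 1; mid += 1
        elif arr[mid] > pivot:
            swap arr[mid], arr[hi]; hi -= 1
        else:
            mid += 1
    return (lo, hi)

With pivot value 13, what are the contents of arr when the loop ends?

[9, 4, 7, 11, 12, 5, 10, 6, 13, 15, 14, 19]

pivot = 13; lo=0, mid=0, hi=11
arr[mid]=9<13: swap arr[0],arr[0]; lo=1,mid=1 → [9, 13, 19, 7, 15, 12, 5, 10, 6, 11, 4, 14]
arr[mid]=13=13: mid=2
arr[mid]=19>13: swap arr[2],arr[11]; hi=10 → [9, 13, 14, 7, 15, 12, 5, 10, 6, 11, 4, 19]
arr[mid]=14>13: swap arr[2],arr[10]; hi=9 → [9, 13, 4, 7, 15, 12, 5, 10, 6, 11, 14, 19]
arr[mid]=4<13: swap arr[1],arr[2]; lo=2,mid=3 → [9, 4, 13, 7, 15, 12, 5, 10, 6, 11, 14, 19]
arr[mid]=7<13: swap arr[2],arr[3]; lo=3,mid=4 → [9, 4, 7, 13, 15, 12, 5, 10, 6, 11, 14, 19]
arr[mid]=15>13: swap arr[4],arr[9]; hi=8 → [9, 4, 7, 13, 11, 12, 5, 10, 6, 15, 14, 19]
arr[mid]=11<13: swap arr[3],arr[4]; lo=4,mid=5 → [9, 4, 7, 11, 13, 12, 5, 10, 6, 15, 14, 19]
arr[mid]=12<13: swap arr[4],arr[5]; lo=5,mid=6 → [9, 4, 7, 11, 12, 13, 5, 10, 6, 15, 14, 19]
arr[mid]=5<13: swap arr[5],arr[6]; lo=6,mid=7 → [9, 4, 7, 11, 12, 5, 13, 10, 6, 15, 14, 19]
arr[mid]=10<13: swap arr[6],arr[7]; lo=7,mid=8 → [9, 4, 7, 11, 12, 5, 10, 13, 6, 15, 14, 19]
arr[mid]=6<13: swap arr[7],arr[8]; lo=8,mid=9 → [9, 4, 7, 11, 12, 5, 10, 6, 13, 15, 14, 19]
end: lo=8, hi=8; arr = [9, 4, 7, 11, 12, 5, 10, 6, 13, 15, 14, 19]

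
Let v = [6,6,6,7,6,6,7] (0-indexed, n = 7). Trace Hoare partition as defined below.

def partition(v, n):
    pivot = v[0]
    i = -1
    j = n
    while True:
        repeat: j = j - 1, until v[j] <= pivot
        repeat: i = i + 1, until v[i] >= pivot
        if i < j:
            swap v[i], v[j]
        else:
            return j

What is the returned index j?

2

pivot = v[0] = 6; i = -1, j = 7
j→5 (v[5]=6≤6), i→0 (v[0]=6≥6); i<j, swap → [6,6,6,7,6,6,7]
j→4 (v[4]=6≤6), i→1 (v[1]=6≥6); i<j, swap → [6,6,6,7,6,6,7]
j→2, i→2; i≥j, return j=2. v = [6,6,6,7,6,6,7]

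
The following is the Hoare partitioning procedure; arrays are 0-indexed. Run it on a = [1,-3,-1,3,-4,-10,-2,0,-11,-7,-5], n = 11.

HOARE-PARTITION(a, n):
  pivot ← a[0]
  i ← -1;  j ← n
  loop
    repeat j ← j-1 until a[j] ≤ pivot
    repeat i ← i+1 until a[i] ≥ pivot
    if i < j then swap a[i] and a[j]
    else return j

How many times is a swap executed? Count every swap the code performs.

pivot=1
j stops at 10 (-5), i stops at 0 (1); swap ⇒ [-5,-3,-1,3,-4,-10,-2,0,-11,-7,1]
j stops at 9 (-7), i stops at 3 (3); swap ⇒ [-5,-3,-1,-7,-4,-10,-2,0,-11,3,1]
j stops at 8, i stops at 9; i≥j ⇒ return 8. a=[-5,-3,-1,-7,-4,-10,-2,0,-11,3,1]

2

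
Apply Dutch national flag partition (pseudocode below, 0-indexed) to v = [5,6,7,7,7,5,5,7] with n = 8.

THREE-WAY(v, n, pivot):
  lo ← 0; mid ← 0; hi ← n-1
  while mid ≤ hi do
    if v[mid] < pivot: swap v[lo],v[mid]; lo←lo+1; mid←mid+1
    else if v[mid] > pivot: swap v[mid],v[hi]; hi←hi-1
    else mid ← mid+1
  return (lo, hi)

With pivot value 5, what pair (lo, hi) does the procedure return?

(0, 2)

lo=0 mid=0 hi=7
5=5: mid=1
6>5: swap(1,7), hi=6 ⇒ [5,7,7,7,7,5,5,6]
7>5: swap(1,6), hi=5 ⇒ [5,5,7,7,7,5,7,6]
5=5: mid=2
7>5: swap(2,5), hi=4 ⇒ [5,5,5,7,7,7,7,6]
5=5: mid=3
7>5: swap(3,4), hi=3 ⇒ [5,5,5,7,7,7,7,6]
7>5: swap(3,3), hi=2 ⇒ [5,5,5,7,7,7,7,6]
done. lo=0 hi=2; v=[5,5,5,7,7,7,7,6]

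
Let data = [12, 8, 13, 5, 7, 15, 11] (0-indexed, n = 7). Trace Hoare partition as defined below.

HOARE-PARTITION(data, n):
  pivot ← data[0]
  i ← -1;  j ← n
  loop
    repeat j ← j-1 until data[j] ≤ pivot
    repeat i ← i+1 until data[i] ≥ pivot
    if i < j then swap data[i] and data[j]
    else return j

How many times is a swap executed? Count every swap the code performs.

2

pivot=12
j stops at 6 (11), i stops at 0 (12); swap ⇒ [11, 8, 13, 5, 7, 15, 12]
j stops at 4 (7), i stops at 2 (13); swap ⇒ [11, 8, 7, 5, 13, 15, 12]
j stops at 3, i stops at 4; i≥j ⇒ return 3. data=[11, 8, 7, 5, 13, 15, 12]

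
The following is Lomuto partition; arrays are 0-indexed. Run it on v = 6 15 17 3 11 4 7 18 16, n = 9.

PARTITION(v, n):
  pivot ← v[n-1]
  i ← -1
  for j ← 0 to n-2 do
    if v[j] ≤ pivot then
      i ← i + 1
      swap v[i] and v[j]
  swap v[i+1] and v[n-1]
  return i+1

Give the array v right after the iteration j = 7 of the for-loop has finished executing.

6 15 3 11 4 7 17 18 16

pivot = v[8] = 16; i = -1
j=0: v[0]=6 ≤ 16 → i=0, swap v[0],v[0] (no change) → 6 15 17 3 11 4 7 18 16
j=1: v[1]=15 ≤ 16 → i=1, swap v[1],v[1] (no change) → 6 15 17 3 11 4 7 18 16
j=2: v[2]=17 > 16 → no swap
j=3: v[3]=3 ≤ 16 → i=2, swap v[2],v[3] → 6 15 3 17 11 4 7 18 16
j=4: v[4]=11 ≤ 16 → i=3, swap v[3],v[4] → 6 15 3 11 17 4 7 18 16
j=5: v[5]=4 ≤ 16 → i=4, swap v[4],v[5] → 6 15 3 11 4 17 7 18 16
j=6: v[6]=7 ≤ 16 → i=5, swap v[5],v[6] → 6 15 3 11 4 7 17 18 16
j=7: v[7]=18 > 16 → no swap
(after j=7) v = 6 15 3 11 4 7 17 18 16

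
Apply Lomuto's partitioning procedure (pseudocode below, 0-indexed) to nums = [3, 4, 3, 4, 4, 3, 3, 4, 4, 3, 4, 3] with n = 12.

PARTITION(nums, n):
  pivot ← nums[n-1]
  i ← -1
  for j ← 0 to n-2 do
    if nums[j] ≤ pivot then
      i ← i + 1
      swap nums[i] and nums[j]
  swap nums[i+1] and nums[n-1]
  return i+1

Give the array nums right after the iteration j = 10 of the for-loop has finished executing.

[3, 3, 3, 3, 3, 4, 4, 4, 4, 4, 4, 3]

pivot = nums[11] = 3; i = -1
j=0: nums[0]=3 ≤ 3 → i=0, swap nums[0],nums[0] (no change) → [3, 4, 3, 4, 4, 3, 3, 4, 4, 3, 4, 3]
j=1: nums[1]=4 > 3 → no swap
j=2: nums[2]=3 ≤ 3 → i=1, swap nums[1],nums[2] → [3, 3, 4, 4, 4, 3, 3, 4, 4, 3, 4, 3]
j=3: nums[3]=4 > 3 → no swap
j=4: nums[4]=4 > 3 → no swap
j=5: nums[5]=3 ≤ 3 → i=2, swap nums[2],nums[5] → [3, 3, 3, 4, 4, 4, 3, 4, 4, 3, 4, 3]
j=6: nums[6]=3 ≤ 3 → i=3, swap nums[3],nums[6] → [3, 3, 3, 3, 4, 4, 4, 4, 4, 3, 4, 3]
j=7: nums[7]=4 > 3 → no swap
j=8: nums[8]=4 > 3 → no swap
j=9: nums[9]=3 ≤ 3 → i=4, swap nums[4],nums[9] → [3, 3, 3, 3, 3, 4, 4, 4, 4, 4, 4, 3]
j=10: nums[10]=4 > 3 → no swap
(after j=10) nums = [3, 3, 3, 3, 3, 4, 4, 4, 4, 4, 4, 3]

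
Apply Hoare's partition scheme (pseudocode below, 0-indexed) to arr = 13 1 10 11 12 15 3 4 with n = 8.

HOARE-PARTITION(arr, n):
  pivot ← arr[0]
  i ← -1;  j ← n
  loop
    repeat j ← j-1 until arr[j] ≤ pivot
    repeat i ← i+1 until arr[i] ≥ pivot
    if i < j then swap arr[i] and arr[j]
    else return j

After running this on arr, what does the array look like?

pivot=13
j stops at 7 (4), i stops at 0 (13); swap ⇒ 4 1 10 11 12 15 3 13
j stops at 6 (3), i stops at 5 (15); swap ⇒ 4 1 10 11 12 3 15 13
j stops at 5, i stops at 6; i≥j ⇒ return 5. arr=4 1 10 11 12 3 15 13

4 1 10 11 12 3 15 13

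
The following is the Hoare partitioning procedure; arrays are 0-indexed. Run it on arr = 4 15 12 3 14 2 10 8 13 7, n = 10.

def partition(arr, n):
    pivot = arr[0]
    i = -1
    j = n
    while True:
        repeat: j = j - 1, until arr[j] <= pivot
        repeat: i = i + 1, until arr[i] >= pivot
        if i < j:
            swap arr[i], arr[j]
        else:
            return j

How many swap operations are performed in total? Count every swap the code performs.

pivot=4
j stops at 5 (2), i stops at 0 (4); swap ⇒ 2 15 12 3 14 4 10 8 13 7
j stops at 3 (3), i stops at 1 (15); swap ⇒ 2 3 12 15 14 4 10 8 13 7
j stops at 1, i stops at 2; i≥j ⇒ return 1. arr=2 3 12 15 14 4 10 8 13 7

2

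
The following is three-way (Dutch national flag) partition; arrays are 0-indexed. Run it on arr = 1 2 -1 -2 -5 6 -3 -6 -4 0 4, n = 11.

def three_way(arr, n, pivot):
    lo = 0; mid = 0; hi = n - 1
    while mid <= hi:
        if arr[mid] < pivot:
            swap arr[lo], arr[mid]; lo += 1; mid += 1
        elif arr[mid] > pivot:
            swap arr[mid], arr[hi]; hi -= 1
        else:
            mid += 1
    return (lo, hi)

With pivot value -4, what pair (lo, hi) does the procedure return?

(2, 2)

lo=0 mid=0 hi=10
1>-4: swap(0,10), hi=9 ⇒ 4 2 -1 -2 -5 6 -3 -6 -4 0 1
4>-4: swap(0,9), hi=8 ⇒ 0 2 -1 -2 -5 6 -3 -6 -4 4 1
0>-4: swap(0,8), hi=7 ⇒ -4 2 -1 -2 -5 6 -3 -6 0 4 1
-4=-4: mid=1
2>-4: swap(1,7), hi=6 ⇒ -4 -6 -1 -2 -5 6 -3 2 0 4 1
-6<-4: swap(0,1), lo=1 mid=2 ⇒ -6 -4 -1 -2 -5 6 -3 2 0 4 1
-1>-4: swap(2,6), hi=5 ⇒ -6 -4 -3 -2 -5 6 -1 2 0 4 1
-3>-4: swap(2,5), hi=4 ⇒ -6 -4 6 -2 -5 -3 -1 2 0 4 1
6>-4: swap(2,4), hi=3 ⇒ -6 -4 -5 -2 6 -3 -1 2 0 4 1
-5<-4: swap(1,2), lo=2 mid=3 ⇒ -6 -5 -4 -2 6 -3 -1 2 0 4 1
-2>-4: swap(3,3), hi=2 ⇒ -6 -5 -4 -2 6 -3 -1 2 0 4 1
done. lo=2 hi=2; arr=-6 -5 -4 -2 6 -3 -1 2 0 4 1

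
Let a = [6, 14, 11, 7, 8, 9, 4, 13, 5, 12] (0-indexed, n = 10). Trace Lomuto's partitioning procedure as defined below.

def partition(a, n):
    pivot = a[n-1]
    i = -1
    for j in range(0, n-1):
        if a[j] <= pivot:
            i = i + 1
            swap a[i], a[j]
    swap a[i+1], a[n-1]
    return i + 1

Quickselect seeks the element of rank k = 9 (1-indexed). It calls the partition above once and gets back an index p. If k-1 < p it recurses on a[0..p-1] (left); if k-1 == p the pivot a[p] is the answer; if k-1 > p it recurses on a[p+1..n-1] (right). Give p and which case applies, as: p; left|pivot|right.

7; right

pivot=12, i=-1
j=0: 6≤12, i=0, swap(0,0) ⇒ [6, 14, 11, 7, 8, 9, 4, 13, 5, 12]
j=1: 14>12, skip
j=2: 11≤12, i=1, swap(1,2) ⇒ [6, 11, 14, 7, 8, 9, 4, 13, 5, 12]
j=3: 7≤12, i=2, swap(2,3) ⇒ [6, 11, 7, 14, 8, 9, 4, 13, 5, 12]
j=4: 8≤12, i=3, swap(3,4) ⇒ [6, 11, 7, 8, 14, 9, 4, 13, 5, 12]
j=5: 9≤12, i=4, swap(4,5) ⇒ [6, 11, 7, 8, 9, 14, 4, 13, 5, 12]
j=6: 4≤12, i=5, swap(5,6) ⇒ [6, 11, 7, 8, 9, 4, 14, 13, 5, 12]
j=7: 13>12, skip
j=8: 5≤12, i=6, swap(6,8) ⇒ [6, 11, 7, 8, 9, 4, 5, 13, 14, 12]
swap(7,9) ⇒ [6, 11, 7, 8, 9, 4, 5, 12, 14, 13]; return 7
p = 7; k-1 = 8 > 7 ⇒ right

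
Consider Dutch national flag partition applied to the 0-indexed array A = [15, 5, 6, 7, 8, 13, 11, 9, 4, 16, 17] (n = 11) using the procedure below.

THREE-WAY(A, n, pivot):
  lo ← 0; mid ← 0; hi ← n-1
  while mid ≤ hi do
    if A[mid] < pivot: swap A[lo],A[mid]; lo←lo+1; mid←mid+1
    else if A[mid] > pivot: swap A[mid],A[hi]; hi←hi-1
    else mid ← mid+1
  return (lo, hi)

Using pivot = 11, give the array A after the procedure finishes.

[4, 5, 6, 7, 8, 9, 11, 13, 16, 17, 15]

pivot = 11; lo=0, mid=0, hi=10
A[mid]=15>11: swap A[0],A[10]; hi=9 → [17, 5, 6, 7, 8, 13, 11, 9, 4, 16, 15]
A[mid]=17>11: swap A[0],A[9]; hi=8 → [16, 5, 6, 7, 8, 13, 11, 9, 4, 17, 15]
A[mid]=16>11: swap A[0],A[8]; hi=7 → [4, 5, 6, 7, 8, 13, 11, 9, 16, 17, 15]
A[mid]=4<11: swap A[0],A[0]; lo=1,mid=1 → [4, 5, 6, 7, 8, 13, 11, 9, 16, 17, 15]
A[mid]=5<11: swap A[1],A[1]; lo=2,mid=2 → [4, 5, 6, 7, 8, 13, 11, 9, 16, 17, 15]
A[mid]=6<11: swap A[2],A[2]; lo=3,mid=3 → [4, 5, 6, 7, 8, 13, 11, 9, 16, 17, 15]
A[mid]=7<11: swap A[3],A[3]; lo=4,mid=4 → [4, 5, 6, 7, 8, 13, 11, 9, 16, 17, 15]
A[mid]=8<11: swap A[4],A[4]; lo=5,mid=5 → [4, 5, 6, 7, 8, 13, 11, 9, 16, 17, 15]
A[mid]=13>11: swap A[5],A[7]; hi=6 → [4, 5, 6, 7, 8, 9, 11, 13, 16, 17, 15]
A[mid]=9<11: swap A[5],A[5]; lo=6,mid=6 → [4, 5, 6, 7, 8, 9, 11, 13, 16, 17, 15]
A[mid]=11=11: mid=7
end: lo=6, hi=6; A = [4, 5, 6, 7, 8, 9, 11, 13, 16, 17, 15]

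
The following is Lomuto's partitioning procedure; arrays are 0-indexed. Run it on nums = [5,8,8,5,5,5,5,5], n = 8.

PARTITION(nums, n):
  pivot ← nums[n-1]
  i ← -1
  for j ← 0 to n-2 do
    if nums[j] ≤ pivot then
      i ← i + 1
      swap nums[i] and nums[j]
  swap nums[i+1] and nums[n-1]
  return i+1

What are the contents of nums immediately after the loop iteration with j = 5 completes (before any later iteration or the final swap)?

[5,5,5,5,8,8,5,5]

pivot=5, i=-1
j=0: 5≤5, i=0, swap(0,0) ⇒ [5,8,8,5,5,5,5,5]
j=1: 8>5, skip
j=2: 8>5, skip
j=3: 5≤5, i=1, swap(1,3) ⇒ [5,5,8,8,5,5,5,5]
j=4: 5≤5, i=2, swap(2,4) ⇒ [5,5,5,8,8,5,5,5]
j=5: 5≤5, i=3, swap(3,5) ⇒ [5,5,5,5,8,8,5,5]
(after j=5) nums = [5,5,5,5,8,8,5,5]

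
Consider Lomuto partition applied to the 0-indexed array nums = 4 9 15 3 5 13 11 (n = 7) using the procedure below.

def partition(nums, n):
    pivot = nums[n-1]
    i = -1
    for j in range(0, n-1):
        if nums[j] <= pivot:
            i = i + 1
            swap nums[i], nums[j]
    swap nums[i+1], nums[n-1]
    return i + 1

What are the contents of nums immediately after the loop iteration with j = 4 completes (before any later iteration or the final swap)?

pivot = nums[6] = 11; i = -1
j=0: nums[0]=4 ≤ 11 → i=0, swap nums[0],nums[0] (no change) → 4 9 15 3 5 13 11
j=1: nums[1]=9 ≤ 11 → i=1, swap nums[1],nums[1] (no change) → 4 9 15 3 5 13 11
j=2: nums[2]=15 > 11 → no swap
j=3: nums[3]=3 ≤ 11 → i=2, swap nums[2],nums[3] → 4 9 3 15 5 13 11
j=4: nums[4]=5 ≤ 11 → i=3, swap nums[3],nums[4] → 4 9 3 5 15 13 11
(after j=4) nums = 4 9 3 5 15 13 11

4 9 3 5 15 13 11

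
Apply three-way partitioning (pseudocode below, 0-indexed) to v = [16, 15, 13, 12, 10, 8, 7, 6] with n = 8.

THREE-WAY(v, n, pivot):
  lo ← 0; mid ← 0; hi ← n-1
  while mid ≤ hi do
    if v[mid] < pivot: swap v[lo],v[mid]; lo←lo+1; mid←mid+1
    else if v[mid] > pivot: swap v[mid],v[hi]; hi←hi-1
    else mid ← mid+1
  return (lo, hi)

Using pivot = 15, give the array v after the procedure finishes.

lo=0 mid=0 hi=7
16>15: swap(0,7), hi=6 ⇒ [6, 15, 13, 12, 10, 8, 7, 16]
6<15: swap(0,0), lo=1 mid=1 ⇒ [6, 15, 13, 12, 10, 8, 7, 16]
15=15: mid=2
13<15: swap(1,2), lo=2 mid=3 ⇒ [6, 13, 15, 12, 10, 8, 7, 16]
12<15: swap(2,3), lo=3 mid=4 ⇒ [6, 13, 12, 15, 10, 8, 7, 16]
10<15: swap(3,4), lo=4 mid=5 ⇒ [6, 13, 12, 10, 15, 8, 7, 16]
8<15: swap(4,5), lo=5 mid=6 ⇒ [6, 13, 12, 10, 8, 15, 7, 16]
7<15: swap(5,6), lo=6 mid=7 ⇒ [6, 13, 12, 10, 8, 7, 15, 16]
done. lo=6 hi=6; v=[6, 13, 12, 10, 8, 7, 15, 16]

[6, 13, 12, 10, 8, 7, 15, 16]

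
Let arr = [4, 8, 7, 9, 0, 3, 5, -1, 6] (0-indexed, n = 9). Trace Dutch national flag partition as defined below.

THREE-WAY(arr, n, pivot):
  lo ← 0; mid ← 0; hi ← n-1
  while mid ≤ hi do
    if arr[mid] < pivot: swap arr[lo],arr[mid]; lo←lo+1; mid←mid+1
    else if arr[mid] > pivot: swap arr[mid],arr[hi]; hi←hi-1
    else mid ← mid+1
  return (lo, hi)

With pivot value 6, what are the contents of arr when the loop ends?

[4, -1, 5, 0, 3, 6, 9, 7, 8]

lo=0 mid=0 hi=8
4<6: swap(0,0), lo=1 mid=1 ⇒ [4, 8, 7, 9, 0, 3, 5, -1, 6]
8>6: swap(1,8), hi=7 ⇒ [4, 6, 7, 9, 0, 3, 5, -1, 8]
6=6: mid=2
7>6: swap(2,7), hi=6 ⇒ [4, 6, -1, 9, 0, 3, 5, 7, 8]
-1<6: swap(1,2), lo=2 mid=3 ⇒ [4, -1, 6, 9, 0, 3, 5, 7, 8]
9>6: swap(3,6), hi=5 ⇒ [4, -1, 6, 5, 0, 3, 9, 7, 8]
5<6: swap(2,3), lo=3 mid=4 ⇒ [4, -1, 5, 6, 0, 3, 9, 7, 8]
0<6: swap(3,4), lo=4 mid=5 ⇒ [4, -1, 5, 0, 6, 3, 9, 7, 8]
3<6: swap(4,5), lo=5 mid=6 ⇒ [4, -1, 5, 0, 3, 6, 9, 7, 8]
done. lo=5 hi=5; arr=[4, -1, 5, 0, 3, 6, 9, 7, 8]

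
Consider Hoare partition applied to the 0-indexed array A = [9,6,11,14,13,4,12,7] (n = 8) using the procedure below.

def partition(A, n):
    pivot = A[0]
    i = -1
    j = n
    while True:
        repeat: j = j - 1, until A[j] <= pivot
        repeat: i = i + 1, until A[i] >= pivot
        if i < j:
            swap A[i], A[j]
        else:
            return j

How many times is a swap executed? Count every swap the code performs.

pivot = A[0] = 9; i = -1, j = 8
j→7 (A[7]=7≤9), i→0 (A[0]=9≥9); i<j, swap → [7,6,11,14,13,4,12,9]
j→5 (A[5]=4≤9), i→2 (A[2]=11≥9); i<j, swap → [7,6,4,14,13,11,12,9]
j→2, i→3; i≥j, return j=2. A = [7,6,4,14,13,11,12,9]

2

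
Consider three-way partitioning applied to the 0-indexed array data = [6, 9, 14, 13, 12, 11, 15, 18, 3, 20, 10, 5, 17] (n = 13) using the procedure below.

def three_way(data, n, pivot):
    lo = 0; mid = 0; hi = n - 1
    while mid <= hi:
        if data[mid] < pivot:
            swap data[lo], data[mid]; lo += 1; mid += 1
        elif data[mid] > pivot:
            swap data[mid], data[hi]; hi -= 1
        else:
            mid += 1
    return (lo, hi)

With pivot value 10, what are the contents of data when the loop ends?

pivot = 10; lo=0, mid=0, hi=12
data[mid]=6<10: swap data[0],data[0]; lo=1,mid=1 → [6, 9, 14, 13, 12, 11, 15, 18, 3, 20, 10, 5, 17]
data[mid]=9<10: swap data[1],data[1]; lo=2,mid=2 → [6, 9, 14, 13, 12, 11, 15, 18, 3, 20, 10, 5, 17]
data[mid]=14>10: swap data[2],data[12]; hi=11 → [6, 9, 17, 13, 12, 11, 15, 18, 3, 20, 10, 5, 14]
data[mid]=17>10: swap data[2],data[11]; hi=10 → [6, 9, 5, 13, 12, 11, 15, 18, 3, 20, 10, 17, 14]
data[mid]=5<10: swap data[2],data[2]; lo=3,mid=3 → [6, 9, 5, 13, 12, 11, 15, 18, 3, 20, 10, 17, 14]
data[mid]=13>10: swap data[3],data[10]; hi=9 → [6, 9, 5, 10, 12, 11, 15, 18, 3, 20, 13, 17, 14]
data[mid]=10=10: mid=4
data[mid]=12>10: swap data[4],data[9]; hi=8 → [6, 9, 5, 10, 20, 11, 15, 18, 3, 12, 13, 17, 14]
data[mid]=20>10: swap data[4],data[8]; hi=7 → [6, 9, 5, 10, 3, 11, 15, 18, 20, 12, 13, 17, 14]
data[mid]=3<10: swap data[3],data[4]; lo=4,mid=5 → [6, 9, 5, 3, 10, 11, 15, 18, 20, 12, 13, 17, 14]
data[mid]=11>10: swap data[5],data[7]; hi=6 → [6, 9, 5, 3, 10, 18, 15, 11, 20, 12, 13, 17, 14]
data[mid]=18>10: swap data[5],data[6]; hi=5 → [6, 9, 5, 3, 10, 15, 18, 11, 20, 12, 13, 17, 14]
data[mid]=15>10: swap data[5],data[5]; hi=4 → [6, 9, 5, 3, 10, 15, 18, 11, 20, 12, 13, 17, 14]
end: lo=4, hi=4; data = [6, 9, 5, 3, 10, 15, 18, 11, 20, 12, 13, 17, 14]

[6, 9, 5, 3, 10, 15, 18, 11, 20, 12, 13, 17, 14]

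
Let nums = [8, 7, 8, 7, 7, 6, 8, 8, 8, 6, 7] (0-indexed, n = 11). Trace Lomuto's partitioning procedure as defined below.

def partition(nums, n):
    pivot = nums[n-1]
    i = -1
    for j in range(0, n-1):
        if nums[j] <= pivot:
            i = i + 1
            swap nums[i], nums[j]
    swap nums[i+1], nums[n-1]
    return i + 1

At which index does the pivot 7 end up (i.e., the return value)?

pivot=7, i=-1
j=0: 8>7, skip
j=1: 7≤7, i=0, swap(0,1) ⇒ [7, 8, 8, 7, 7, 6, 8, 8, 8, 6, 7]
j=2: 8>7, skip
j=3: 7≤7, i=1, swap(1,3) ⇒ [7, 7, 8, 8, 7, 6, 8, 8, 8, 6, 7]
j=4: 7≤7, i=2, swap(2,4) ⇒ [7, 7, 7, 8, 8, 6, 8, 8, 8, 6, 7]
j=5: 6≤7, i=3, swap(3,5) ⇒ [7, 7, 7, 6, 8, 8, 8, 8, 8, 6, 7]
j=6: 8>7, skip
j=7: 8>7, skip
j=8: 8>7, skip
j=9: 6≤7, i=4, swap(4,9) ⇒ [7, 7, 7, 6, 6, 8, 8, 8, 8, 8, 7]
swap(5,10) ⇒ [7, 7, 7, 6, 6, 7, 8, 8, 8, 8, 8]; return 5

5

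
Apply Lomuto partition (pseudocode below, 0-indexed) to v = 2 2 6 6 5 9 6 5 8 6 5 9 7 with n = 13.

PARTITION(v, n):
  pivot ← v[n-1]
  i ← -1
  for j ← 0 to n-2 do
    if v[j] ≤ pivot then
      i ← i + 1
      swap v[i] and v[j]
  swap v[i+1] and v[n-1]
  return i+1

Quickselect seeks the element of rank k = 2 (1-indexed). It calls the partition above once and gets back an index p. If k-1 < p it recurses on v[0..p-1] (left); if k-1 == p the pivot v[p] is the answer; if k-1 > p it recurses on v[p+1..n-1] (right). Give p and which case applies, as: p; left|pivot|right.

9; left

pivot = v[12] = 7; i = -1
j=0: v[0]=2 ≤ 7 → i=0, swap v[0],v[0] (no change) → 2 2 6 6 5 9 6 5 8 6 5 9 7
j=1: v[1]=2 ≤ 7 → i=1, swap v[1],v[1] (no change) → 2 2 6 6 5 9 6 5 8 6 5 9 7
j=2: v[2]=6 ≤ 7 → i=2, swap v[2],v[2] (no change) → 2 2 6 6 5 9 6 5 8 6 5 9 7
j=3: v[3]=6 ≤ 7 → i=3, swap v[3],v[3] (no change) → 2 2 6 6 5 9 6 5 8 6 5 9 7
j=4: v[4]=5 ≤ 7 → i=4, swap v[4],v[4] (no change) → 2 2 6 6 5 9 6 5 8 6 5 9 7
j=5: v[5]=9 > 7 → no swap
j=6: v[6]=6 ≤ 7 → i=5, swap v[5],v[6] → 2 2 6 6 5 6 9 5 8 6 5 9 7
j=7: v[7]=5 ≤ 7 → i=6, swap v[6],v[7] → 2 2 6 6 5 6 5 9 8 6 5 9 7
j=8: v[8]=8 > 7 → no swap
j=9: v[9]=6 ≤ 7 → i=7, swap v[7],v[9] → 2 2 6 6 5 6 5 6 8 9 5 9 7
j=10: v[10]=5 ≤ 7 → i=8, swap v[8],v[10] → 2 2 6 6 5 6 5 6 5 9 8 9 7
j=11: v[11]=9 > 7 → no swap
final swap v[9],v[12] → 2 2 6 6 5 6 5 6 5 7 8 9 9; return 9
p = 9; k-1 = 1 < 9 ⇒ left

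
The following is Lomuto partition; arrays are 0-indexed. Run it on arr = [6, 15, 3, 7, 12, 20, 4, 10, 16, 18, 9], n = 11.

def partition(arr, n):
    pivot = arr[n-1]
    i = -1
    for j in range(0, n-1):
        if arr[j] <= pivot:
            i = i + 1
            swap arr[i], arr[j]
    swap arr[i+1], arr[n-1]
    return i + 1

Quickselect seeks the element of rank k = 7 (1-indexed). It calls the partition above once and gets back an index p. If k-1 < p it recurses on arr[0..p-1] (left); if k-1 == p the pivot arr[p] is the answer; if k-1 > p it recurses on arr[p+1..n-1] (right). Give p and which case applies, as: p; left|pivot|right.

pivot = arr[10] = 9; i = -1
j=0: arr[0]=6 ≤ 9 → i=0, swap arr[0],arr[0] (no change) → [6, 15, 3, 7, 12, 20, 4, 10, 16, 18, 9]
j=1: arr[1]=15 > 9 → no swap
j=2: arr[2]=3 ≤ 9 → i=1, swap arr[1],arr[2] → [6, 3, 15, 7, 12, 20, 4, 10, 16, 18, 9]
j=3: arr[3]=7 ≤ 9 → i=2, swap arr[2],arr[3] → [6, 3, 7, 15, 12, 20, 4, 10, 16, 18, 9]
j=4: arr[4]=12 > 9 → no swap
j=5: arr[5]=20 > 9 → no swap
j=6: arr[6]=4 ≤ 9 → i=3, swap arr[3],arr[6] → [6, 3, 7, 4, 12, 20, 15, 10, 16, 18, 9]
j=7: arr[7]=10 > 9 → no swap
j=8: arr[8]=16 > 9 → no swap
j=9: arr[9]=18 > 9 → no swap
final swap arr[4],arr[10] → [6, 3, 7, 4, 9, 20, 15, 10, 16, 18, 12]; return 4
p = 4; k-1 = 6 > 4 ⇒ right

4; right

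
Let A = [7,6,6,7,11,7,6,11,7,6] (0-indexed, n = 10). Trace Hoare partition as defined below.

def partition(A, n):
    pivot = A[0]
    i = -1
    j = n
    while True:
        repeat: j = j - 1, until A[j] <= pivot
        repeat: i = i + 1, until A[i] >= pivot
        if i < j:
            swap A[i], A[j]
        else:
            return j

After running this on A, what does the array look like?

[6,6,6,7,6,7,11,11,7,7]

pivot = A[0] = 7; i = -1, j = 10
j→9 (A[9]=6≤7), i→0 (A[0]=7≥7); i<j, swap → [6,6,6,7,11,7,6,11,7,7]
j→8 (A[8]=7≤7), i→3 (A[3]=7≥7); i<j, swap → [6,6,6,7,11,7,6,11,7,7]
j→6 (A[6]=6≤7), i→4 (A[4]=11≥7); i<j, swap → [6,6,6,7,6,7,11,11,7,7]
j→5, i→5; i≥j, return j=5. A = [6,6,6,7,6,7,11,11,7,7]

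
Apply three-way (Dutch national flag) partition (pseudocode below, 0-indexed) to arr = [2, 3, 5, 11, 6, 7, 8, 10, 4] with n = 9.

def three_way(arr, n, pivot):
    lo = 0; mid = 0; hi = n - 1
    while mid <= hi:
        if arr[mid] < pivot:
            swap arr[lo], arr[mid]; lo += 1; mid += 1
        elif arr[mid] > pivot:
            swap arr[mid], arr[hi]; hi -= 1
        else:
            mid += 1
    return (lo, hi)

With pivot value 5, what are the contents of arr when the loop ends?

[2, 3, 4, 5, 7, 8, 10, 6, 11]

lo=0 mid=0 hi=8
2<5: swap(0,0), lo=1 mid=1 ⇒ [2, 3, 5, 11, 6, 7, 8, 10, 4]
3<5: swap(1,1), lo=2 mid=2 ⇒ [2, 3, 5, 11, 6, 7, 8, 10, 4]
5=5: mid=3
11>5: swap(3,8), hi=7 ⇒ [2, 3, 5, 4, 6, 7, 8, 10, 11]
4<5: swap(2,3), lo=3 mid=4 ⇒ [2, 3, 4, 5, 6, 7, 8, 10, 11]
6>5: swap(4,7), hi=6 ⇒ [2, 3, 4, 5, 10, 7, 8, 6, 11]
10>5: swap(4,6), hi=5 ⇒ [2, 3, 4, 5, 8, 7, 10, 6, 11]
8>5: swap(4,5), hi=4 ⇒ [2, 3, 4, 5, 7, 8, 10, 6, 11]
7>5: swap(4,4), hi=3 ⇒ [2, 3, 4, 5, 7, 8, 10, 6, 11]
done. lo=3 hi=3; arr=[2, 3, 4, 5, 7, 8, 10, 6, 11]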